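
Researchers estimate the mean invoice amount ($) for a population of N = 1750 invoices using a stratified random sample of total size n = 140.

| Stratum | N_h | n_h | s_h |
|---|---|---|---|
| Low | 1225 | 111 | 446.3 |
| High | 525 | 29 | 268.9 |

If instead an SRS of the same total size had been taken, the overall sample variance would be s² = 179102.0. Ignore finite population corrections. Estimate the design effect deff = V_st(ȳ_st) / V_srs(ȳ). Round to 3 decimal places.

V̂(ȳ_st) = Σ W_h² s_h²/n_h, with W_h = N_h/N and N = 1750:
  stratum Low: (1225/1750)²·446.3²/111 = 879.279
  stratum High: (525/1750)²·268.9²/29 = 224.402
V_st = 1103.68
V_srs = s²/n = 179102.0/140 = 1279.3
deff = V_st / V_srs = 1103.68/1279.3 = 0.8627

deff ≈ 0.863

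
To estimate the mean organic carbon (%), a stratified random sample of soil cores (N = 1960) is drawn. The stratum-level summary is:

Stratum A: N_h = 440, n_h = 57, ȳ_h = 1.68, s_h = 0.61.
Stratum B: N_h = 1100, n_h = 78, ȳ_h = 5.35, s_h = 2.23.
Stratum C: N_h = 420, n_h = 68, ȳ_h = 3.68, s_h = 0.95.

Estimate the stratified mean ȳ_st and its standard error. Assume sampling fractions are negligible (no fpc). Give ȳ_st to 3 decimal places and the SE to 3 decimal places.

ȳ_st = Σ W_h ȳ_h = (440·1.68 + 1100·5.35 + 420·3.68)/1960 = 4.16827
V̂(ȳ_st) = Σ W_h² s_h²/n_h, with W_h = N_h/N and N = 1960:
  stratum A: (440/1960)²·0.61²/57 = 0.000328986
  stratum B: (1100/1960)²·2.23²/78 = 0.0200811
  stratum C: (420/1960)²·0.95²/68 = 0.000609431
V̂(ȳ_st) = 0.0210196
SE(ȳ_st) = √0.0210196 = 0.144981

ȳ_st ≈ 4.168, SE ≈ 0.145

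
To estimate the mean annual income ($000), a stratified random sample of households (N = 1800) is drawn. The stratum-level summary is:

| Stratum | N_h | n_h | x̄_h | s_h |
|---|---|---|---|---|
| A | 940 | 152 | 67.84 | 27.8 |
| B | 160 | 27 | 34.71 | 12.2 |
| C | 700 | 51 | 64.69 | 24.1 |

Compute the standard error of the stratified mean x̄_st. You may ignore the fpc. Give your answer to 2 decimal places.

V̂(x̄_st) = Σ W_h² s_h²/n_h, with W_h = N_h/N and N = 1800:
  stratum A: (940/1800)²·27.8²/152 = 1.38662
  stratum B: (160/1800)²·12.2²/27 = 0.0435563
  stratum C: (700/1800)²·24.1²/51 = 1.72232
V̂(x̄_st) = 3.1525
SE(x̄_st) = √3.1525 = 1.77553

SE(x̄_st) ≈ 1.78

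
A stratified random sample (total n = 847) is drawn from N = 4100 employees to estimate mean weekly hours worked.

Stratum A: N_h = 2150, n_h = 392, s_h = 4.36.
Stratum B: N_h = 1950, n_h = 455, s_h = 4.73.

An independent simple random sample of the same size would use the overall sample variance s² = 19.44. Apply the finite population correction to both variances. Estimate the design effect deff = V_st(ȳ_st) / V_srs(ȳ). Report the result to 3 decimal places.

V̂(ȳ_st) = Σ W_h² (1 − n_h/N_h) s_h²/n_h, with W_h = N_h/N and N = 4100:
  stratum A: (2150/4100)²·(1 − 392/2150)·4.36²/392 = 0.0109038
  stratum B: (1950/4100)²·(1 − 455/1950)·4.73²/455 = 0.00852745
V_st = 0.0194312
V_srs = (1 − 847/4100)·19.44/847 = 0.0182101
deff = V_st / V_srs = 0.0194312/0.0182101 = 1.0671

deff ≈ 1.067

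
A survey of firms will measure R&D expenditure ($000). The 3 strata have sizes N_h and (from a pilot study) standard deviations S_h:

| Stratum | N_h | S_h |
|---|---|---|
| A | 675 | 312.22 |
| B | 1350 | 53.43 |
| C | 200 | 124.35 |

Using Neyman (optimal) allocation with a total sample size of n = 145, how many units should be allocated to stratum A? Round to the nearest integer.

99

Neyman allocation: n_h = n · N_h S_h / Σ N_i S_i, with n = 145.
  stratum A: N_h·S_h = 675·312.22 = 210748.50
  stratum B: N_h·S_h = 1350·53.43 = 72130.50
  stratum C: N_h·S_h = 200·124.35 = 24870.00
Σ N_h S_h = 307749.00
n for stratum A = 145·210748.50/307749.00 = 99.297 → 99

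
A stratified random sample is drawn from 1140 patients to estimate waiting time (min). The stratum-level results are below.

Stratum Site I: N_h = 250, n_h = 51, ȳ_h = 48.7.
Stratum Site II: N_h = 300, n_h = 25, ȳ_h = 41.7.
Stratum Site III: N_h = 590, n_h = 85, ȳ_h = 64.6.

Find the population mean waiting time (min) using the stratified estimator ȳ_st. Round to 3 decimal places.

ȳ_st ≈ 55.087

N = Σ N_h = 1140. Stratum weights W_h = N_h/N.
ȳ_st = (250·48.7 + 300·41.7 + 590·64.6) / 1140 = 55.08684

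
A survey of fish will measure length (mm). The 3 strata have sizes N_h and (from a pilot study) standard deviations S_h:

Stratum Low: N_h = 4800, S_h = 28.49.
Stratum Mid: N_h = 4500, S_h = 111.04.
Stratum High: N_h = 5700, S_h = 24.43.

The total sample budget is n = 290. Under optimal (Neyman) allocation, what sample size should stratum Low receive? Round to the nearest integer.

51

Neyman allocation: n_h = n · N_h S_h / Σ N_i S_i, with n = 290.
  stratum Low: N_h·S_h = 4800·28.49 = 136752.00
  stratum Mid: N_h·S_h = 4500·111.04 = 499680.00
  stratum High: N_h·S_h = 5700·24.43 = 139251.00
Σ N_h S_h = 775683.00
n for stratum Low = 290·136752.00/775683.00 = 51.127 → 51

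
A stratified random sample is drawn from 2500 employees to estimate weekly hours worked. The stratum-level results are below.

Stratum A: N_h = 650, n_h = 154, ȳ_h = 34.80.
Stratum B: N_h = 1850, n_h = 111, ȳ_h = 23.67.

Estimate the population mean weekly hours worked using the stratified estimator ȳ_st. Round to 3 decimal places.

N = Σ N_h = 2500. Stratum weights W_h = N_h/N.
ȳ_st = (650·34.80 + 1850·23.67) / 2500 = 26.56380

ȳ_st ≈ 26.564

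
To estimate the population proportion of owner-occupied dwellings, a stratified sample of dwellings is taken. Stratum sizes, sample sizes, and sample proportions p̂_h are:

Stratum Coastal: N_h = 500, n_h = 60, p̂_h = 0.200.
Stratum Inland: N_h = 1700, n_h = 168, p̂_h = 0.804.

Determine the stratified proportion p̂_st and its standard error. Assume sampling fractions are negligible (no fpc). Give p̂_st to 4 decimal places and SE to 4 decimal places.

N = 2200; stratum weights W_h = N_h/N.
p̂_st = Σ W_h p̂_h = (500·0.200 + 1700·0.804)/2200 = 0.66673
V̂(p̂_st) = Σ W_h² p̂_h(1−p̂_h)/(n_h−1):
  stratum Coastal: (500/2200)²·0.200·0.800/59 = 0.000140076
  stratum Inland: (1700/2200)²·0.804·0.196/167 = 0.000563441
V̂(p̂_st) = 0.000703516; SE = √V̂ = 0.0265239

p̂_st ≈ 0.6667, SE ≈ 0.0265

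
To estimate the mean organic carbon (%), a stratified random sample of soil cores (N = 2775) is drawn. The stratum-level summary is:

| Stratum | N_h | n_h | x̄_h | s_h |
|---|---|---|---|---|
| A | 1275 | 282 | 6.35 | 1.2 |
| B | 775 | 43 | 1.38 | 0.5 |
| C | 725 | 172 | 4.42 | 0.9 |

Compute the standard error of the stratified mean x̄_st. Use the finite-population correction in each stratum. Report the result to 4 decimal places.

V̂(x̄_st) = Σ W_h² (1 − n_h/N_h) s_h²/n_h, with W_h = N_h/N and N = 2775:
  stratum A: (1275/2775)²·(1 − 282/1275)·1.2²/282 = 0.000839551
  stratum B: (775/2775)²·(1 − 43/775)·0.5²/43 = 0.00042831
  stratum C: (725/2775)²·(1 − 172/725)·0.9²/172 = 0.000245185
V̂(x̄_st) = 0.00151305
SE(x̄_st) = √0.00151305 = 0.0388979

SE(x̄_st) ≈ 0.0389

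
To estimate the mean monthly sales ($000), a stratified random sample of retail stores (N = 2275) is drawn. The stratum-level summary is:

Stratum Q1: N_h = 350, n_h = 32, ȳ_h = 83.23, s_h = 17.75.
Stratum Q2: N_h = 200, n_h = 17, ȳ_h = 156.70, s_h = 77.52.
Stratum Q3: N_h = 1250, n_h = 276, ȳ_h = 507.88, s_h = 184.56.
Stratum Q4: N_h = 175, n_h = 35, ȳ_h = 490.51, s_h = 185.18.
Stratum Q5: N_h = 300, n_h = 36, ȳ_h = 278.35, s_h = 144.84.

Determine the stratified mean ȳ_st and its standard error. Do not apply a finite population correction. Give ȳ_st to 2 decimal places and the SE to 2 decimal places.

ȳ_st ≈ 380.07, SE ≈ 7.49

ȳ_st = Σ W_h ȳ_h = (350·83.23 + 200·156.70 + 1250·507.88 + 175·490.51 + 300·278.35)/2275 = 380.07242
V̂(ȳ_st) = Σ W_h² s_h²/n_h, with W_h = N_h/N and N = 2275:
  stratum Q1: (350/2275)²·17.75²/32 = 0.233034
  stratum Q2: (200/2275)²·77.52²/17 = 2.73197
  stratum Q3: (1250/2275)²·184.56²/276 = 37.2583
  stratum Q4: (175/2275)²·185.18²/35 = 5.7974
  stratum Q5: (300/2275)²·144.84²/36 = 10.1334
V̂(ȳ_st) = 56.1541
SE(ȳ_st) = √56.1541 = 7.4936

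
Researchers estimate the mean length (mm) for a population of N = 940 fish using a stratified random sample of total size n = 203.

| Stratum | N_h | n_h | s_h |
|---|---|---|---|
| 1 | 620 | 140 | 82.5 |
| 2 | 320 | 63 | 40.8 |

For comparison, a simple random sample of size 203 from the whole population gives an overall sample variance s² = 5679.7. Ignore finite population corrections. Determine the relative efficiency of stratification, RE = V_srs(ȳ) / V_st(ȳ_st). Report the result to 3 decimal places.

V̂(ȳ_st) = Σ W_h² s_h²/n_h, with W_h = N_h/N and N = 940:
  stratum 1: (620/940)²·82.5²/140 = 21.1499
  stratum 2: (320/940)²·40.8²/63 = 3.06213
V_st = 24.212
V_srs = s²/n = 5679.7/203 = 27.9788
Relative efficiency = V_srs / V_st = 27.9788/24.212 = 1.1556

RE ≈ 1.156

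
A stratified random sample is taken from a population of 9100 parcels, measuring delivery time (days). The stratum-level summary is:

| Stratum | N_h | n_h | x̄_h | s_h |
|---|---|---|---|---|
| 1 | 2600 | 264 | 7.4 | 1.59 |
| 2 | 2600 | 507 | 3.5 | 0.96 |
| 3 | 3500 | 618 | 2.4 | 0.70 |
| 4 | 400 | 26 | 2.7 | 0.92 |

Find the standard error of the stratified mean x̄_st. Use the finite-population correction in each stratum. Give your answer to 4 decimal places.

SE(x̄_st) ≈ 0.0313

V̂(x̄_st) = Σ W_h² (1 − n_h/N_h) s_h²/n_h, with W_h = N_h/N and N = 9100:
  stratum 1: (2600/9100)²·(1 − 264/2600)·1.59²/264 = 0.00070235
  stratum 2: (2600/9100)²·(1 − 507/2600)·0.96²/507 = 0.000119452
  stratum 3: (3500/9100)²·(1 − 618/3500)·0.70²/618 = 9.65799e-05
  stratum 4: (400/9100)²·(1 − 26/400)·0.92²/26 = 5.881e-05
V̂(x̄_st) = 0.000977192
SE(x̄_st) = √0.000977192 = 0.0312601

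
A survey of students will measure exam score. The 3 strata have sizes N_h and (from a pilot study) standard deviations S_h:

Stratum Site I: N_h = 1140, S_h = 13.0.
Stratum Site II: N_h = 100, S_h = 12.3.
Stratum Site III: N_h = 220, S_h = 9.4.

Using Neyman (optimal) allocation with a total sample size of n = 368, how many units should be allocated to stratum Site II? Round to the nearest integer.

25

Neyman allocation: n_h = n · N_h S_h / Σ N_i S_i, with n = 368.
  stratum Site I: N_h·S_h = 1140·13.0 = 14820.00
  stratum Site II: N_h·S_h = 100·12.3 = 1230.00
  stratum Site III: N_h·S_h = 220·9.4 = 2068.00
Σ N_h S_h = 18118.00
n for stratum Site II = 368·1230.00/18118.00 = 24.983 → 25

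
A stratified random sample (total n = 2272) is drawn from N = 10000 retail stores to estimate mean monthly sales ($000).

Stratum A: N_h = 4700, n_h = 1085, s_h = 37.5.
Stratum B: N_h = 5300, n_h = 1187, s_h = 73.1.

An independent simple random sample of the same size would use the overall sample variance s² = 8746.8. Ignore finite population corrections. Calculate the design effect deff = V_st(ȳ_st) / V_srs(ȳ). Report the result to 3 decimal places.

deff ≈ 0.403

V̂(ȳ_st) = Σ W_h² s_h²/n_h, with W_h = N_h/N and N = 10000:
  stratum A: (4700/10000)²·37.5²/1085 = 0.286305
  stratum B: (5300/10000)²·73.1²/1187 = 1.26455
V_st = 1.55085
V_srs = s²/n = 8746.8/2272 = 3.84982
deff = V_st / V_srs = 1.55085/3.84982 = 0.4028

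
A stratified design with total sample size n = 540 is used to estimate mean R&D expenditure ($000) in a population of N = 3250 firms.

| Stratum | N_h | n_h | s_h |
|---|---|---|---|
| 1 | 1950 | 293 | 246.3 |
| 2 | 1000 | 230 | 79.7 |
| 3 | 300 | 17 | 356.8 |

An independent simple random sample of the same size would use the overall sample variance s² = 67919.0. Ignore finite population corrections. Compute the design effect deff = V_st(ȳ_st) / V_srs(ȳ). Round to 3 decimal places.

deff ≈ 1.121

V̂(ȳ_st) = Σ W_h² s_h²/n_h, with W_h = N_h/N and N = 3250:
  stratum 1: (1950/3250)²·246.3²/293 = 74.5356
  stratum 2: (1000/3250)²·79.7²/230 = 2.6147
  stratum 3: (300/3250)²·356.8²/17 = 63.8082
V_st = 140.959
V_srs = s²/n = 67919.0/540 = 125.776
deff = V_st / V_srs = 140.959/125.776 = 1.1207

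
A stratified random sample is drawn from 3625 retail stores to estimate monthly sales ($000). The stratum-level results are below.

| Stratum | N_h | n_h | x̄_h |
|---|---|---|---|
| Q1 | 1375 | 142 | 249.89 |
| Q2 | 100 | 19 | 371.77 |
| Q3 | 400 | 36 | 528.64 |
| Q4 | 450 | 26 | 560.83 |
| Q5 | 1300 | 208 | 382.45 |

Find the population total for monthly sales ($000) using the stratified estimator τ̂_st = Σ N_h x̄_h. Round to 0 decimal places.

τ̂_st = Σ N_h x̄_h = 1375·249.89 + 100·371.77 + 400·528.64 + 450·560.83 + 1300·382.45 = 1341790

τ̂_st ≈ 1341790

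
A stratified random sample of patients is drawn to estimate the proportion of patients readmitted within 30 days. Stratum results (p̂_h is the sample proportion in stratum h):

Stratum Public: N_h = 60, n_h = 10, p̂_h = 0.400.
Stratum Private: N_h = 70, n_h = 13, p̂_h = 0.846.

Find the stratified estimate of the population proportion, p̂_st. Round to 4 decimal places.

p̂_st ≈ 0.6402

N = 130; stratum weights W_h = N_h/N.
p̂_st = Σ W_h p̂_h = (60·0.400 + 70·0.846)/130 = 0.64015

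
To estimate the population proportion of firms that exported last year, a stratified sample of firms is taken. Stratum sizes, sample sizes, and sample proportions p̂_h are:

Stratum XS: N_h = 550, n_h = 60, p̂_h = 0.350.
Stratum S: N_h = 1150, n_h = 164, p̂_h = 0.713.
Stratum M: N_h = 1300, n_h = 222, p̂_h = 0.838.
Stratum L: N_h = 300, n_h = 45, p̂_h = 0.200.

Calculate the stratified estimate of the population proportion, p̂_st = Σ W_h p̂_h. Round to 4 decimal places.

N = 3300; stratum weights W_h = N_h/N.
p̂_st = Σ W_h p̂_h = (550·0.350 + 1150·0.713 + 1300·0.838 + 300·0.200)/3300 = 0.65511

p̂_st ≈ 0.6551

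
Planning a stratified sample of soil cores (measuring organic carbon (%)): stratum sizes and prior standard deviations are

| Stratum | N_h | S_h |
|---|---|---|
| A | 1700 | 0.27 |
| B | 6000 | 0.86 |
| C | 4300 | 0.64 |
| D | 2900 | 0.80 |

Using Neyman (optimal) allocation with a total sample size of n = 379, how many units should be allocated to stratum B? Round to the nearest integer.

183

Neyman allocation: n_h = n · N_h S_h / Σ N_i S_i, with n = 379.
  stratum A: N_h·S_h = 1700·0.27 = 459.00
  stratum B: N_h·S_h = 6000·0.86 = 5160.00
  stratum C: N_h·S_h = 4300·0.64 = 2752.00
  stratum D: N_h·S_h = 2900·0.80 = 2320.00
Σ N_h S_h = 10691.00
n for stratum B = 379·5160.00/10691.00 = 182.924 → 183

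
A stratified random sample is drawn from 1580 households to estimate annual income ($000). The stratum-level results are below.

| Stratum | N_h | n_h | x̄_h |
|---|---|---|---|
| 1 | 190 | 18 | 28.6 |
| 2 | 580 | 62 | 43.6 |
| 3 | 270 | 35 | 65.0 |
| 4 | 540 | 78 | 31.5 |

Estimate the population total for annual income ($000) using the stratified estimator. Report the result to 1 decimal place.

τ̂_st ≈ 65282.0

τ̂_st = Σ N_h x̄_h = 190·28.6 + 580·43.6 + 270·65.0 + 540·31.5 = 65282.0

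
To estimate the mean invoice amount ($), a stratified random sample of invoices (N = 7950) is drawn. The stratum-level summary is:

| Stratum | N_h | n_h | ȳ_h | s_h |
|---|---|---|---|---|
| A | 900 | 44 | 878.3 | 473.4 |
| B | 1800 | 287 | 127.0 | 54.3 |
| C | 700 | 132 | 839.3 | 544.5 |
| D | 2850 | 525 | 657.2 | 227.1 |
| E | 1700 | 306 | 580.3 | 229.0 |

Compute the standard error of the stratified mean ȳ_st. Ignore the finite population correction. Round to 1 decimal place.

SE(ȳ_st) ≈ 10.2

V̂(ȳ_st) = Σ W_h² s_h²/n_h, with W_h = N_h/N and N = 7950:
  stratum A: (900/7950)²·473.4²/44 = 65.2762
  stratum B: (1800/7950)²·54.3²/287 = 0.526658
  stratum C: (700/7950)²·544.5²/132 = 17.4134
  stratum D: (2850/7950)²·227.1²/525 = 12.625
  stratum E: (1700/7950)²·229.0²/306 = 7.83634
V̂(ȳ_st) = 103.678
SE(ȳ_st) = √103.678 = 10.1822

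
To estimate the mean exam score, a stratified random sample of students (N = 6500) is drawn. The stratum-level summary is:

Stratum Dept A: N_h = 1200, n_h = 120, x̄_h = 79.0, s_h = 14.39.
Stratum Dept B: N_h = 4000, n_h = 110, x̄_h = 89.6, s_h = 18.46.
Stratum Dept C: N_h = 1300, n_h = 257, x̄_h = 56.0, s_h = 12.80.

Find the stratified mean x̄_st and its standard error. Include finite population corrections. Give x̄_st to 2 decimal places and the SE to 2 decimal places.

x̄_st ≈ 80.92, SE ≈ 1.10

x̄_st = Σ W_h x̄_h = (1200·79.0 + 4000·89.6 + 1300·56.0)/6500 = 80.92308
V̂(x̄_st) = Σ W_h² (1 − n_h/N_h) s_h²/n_h, with W_h = N_h/N and N = 6500:
  stratum Dept A: (1200/6500)²·(1 − 120/1200)·14.39²/120 = 0.052932
  stratum Dept B: (4000/6500)²·(1 − 110/4000)·18.46²/110 = 1.14092
  stratum Dept C: (1300/6500)²·(1 − 257/1300)·12.80²/257 = 0.0204592
V̂(x̄_st) = 1.21431
SE(x̄_st) = √1.21431 = 1.10196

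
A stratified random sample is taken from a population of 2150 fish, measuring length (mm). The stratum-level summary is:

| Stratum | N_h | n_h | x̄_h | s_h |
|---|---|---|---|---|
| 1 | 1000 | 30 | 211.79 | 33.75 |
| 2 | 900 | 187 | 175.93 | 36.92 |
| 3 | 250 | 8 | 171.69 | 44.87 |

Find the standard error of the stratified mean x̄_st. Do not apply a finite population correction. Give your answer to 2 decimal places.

V̂(x̄_st) = Σ W_h² s_h²/n_h, with W_h = N_h/N and N = 2150:
  stratum 1: (1000/2150)²·33.75²/30 = 8.2139
  stratum 2: (900/2150)²·36.92²/187 = 1.27729
  stratum 3: (250/2150)²·44.87²/8 = 3.40271
V̂(x̄_st) = 12.8939
SE(x̄_st) = √12.8939 = 3.59081

SE(x̄_st) ≈ 3.59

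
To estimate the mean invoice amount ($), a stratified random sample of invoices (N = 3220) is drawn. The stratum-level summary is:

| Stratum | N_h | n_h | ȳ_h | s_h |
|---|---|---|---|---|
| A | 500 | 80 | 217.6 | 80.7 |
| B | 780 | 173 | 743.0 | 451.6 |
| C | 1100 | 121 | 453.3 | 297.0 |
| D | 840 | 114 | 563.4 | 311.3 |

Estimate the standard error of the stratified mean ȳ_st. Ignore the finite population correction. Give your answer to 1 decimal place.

V̂(ȳ_st) = Σ W_h² s_h²/n_h, with W_h = N_h/N and N = 3220:
  stratum A: (500/3220)²·80.7²/80 = 1.96284
  stratum B: (780/3220)²·451.6²/173 = 69.1734
  stratum C: (1100/3220)²·297.0²/121 = 85.0748
  stratum D: (840/3220)²·311.3²/114 = 57.8496
V̂(ȳ_st) = 214.061
SE(ȳ_st) = √214.061 = 14.6308

SE(ȳ_st) ≈ 14.6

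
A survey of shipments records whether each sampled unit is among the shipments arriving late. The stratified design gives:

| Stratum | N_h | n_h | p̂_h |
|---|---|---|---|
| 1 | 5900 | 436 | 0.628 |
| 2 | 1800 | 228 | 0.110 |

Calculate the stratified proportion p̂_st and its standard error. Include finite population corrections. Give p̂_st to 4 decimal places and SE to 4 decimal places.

N = 7700; stratum weights W_h = N_h/N.
p̂_st = Σ W_h p̂_h = (5900·0.628 + 1800·0.110)/7700 = 0.50691
V̂(p̂_st) = Σ W_h² (1 − n_h/N_h) p̂_h(1−p̂_h)/(n_h−1):
  stratum 1: (5900/7700)²·(1 − 436/5900)·0.628·0.372/435 = 0.000292008
  stratum 2: (1800/7700)²·(1 − 228/1800)·0.110·0.890/227 = 2.05826e-05
V̂(p̂_st) = 0.00031259; SE = √V̂ = 0.0176802

p̂_st ≈ 0.5069, SE ≈ 0.0177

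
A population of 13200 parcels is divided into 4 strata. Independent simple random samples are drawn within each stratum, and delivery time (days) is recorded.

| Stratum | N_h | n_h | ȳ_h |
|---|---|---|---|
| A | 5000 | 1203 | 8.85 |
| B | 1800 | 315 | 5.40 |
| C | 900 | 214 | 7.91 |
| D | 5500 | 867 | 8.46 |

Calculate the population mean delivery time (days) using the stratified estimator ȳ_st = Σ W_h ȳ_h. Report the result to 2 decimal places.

ȳ_st ≈ 8.15

N = Σ N_h = 13200. Stratum weights W_h = N_h/N.
ȳ_st = (5000·8.85 + 1800·5.40 + 900·7.91 + 5500·8.46) / 13200 = 8.1530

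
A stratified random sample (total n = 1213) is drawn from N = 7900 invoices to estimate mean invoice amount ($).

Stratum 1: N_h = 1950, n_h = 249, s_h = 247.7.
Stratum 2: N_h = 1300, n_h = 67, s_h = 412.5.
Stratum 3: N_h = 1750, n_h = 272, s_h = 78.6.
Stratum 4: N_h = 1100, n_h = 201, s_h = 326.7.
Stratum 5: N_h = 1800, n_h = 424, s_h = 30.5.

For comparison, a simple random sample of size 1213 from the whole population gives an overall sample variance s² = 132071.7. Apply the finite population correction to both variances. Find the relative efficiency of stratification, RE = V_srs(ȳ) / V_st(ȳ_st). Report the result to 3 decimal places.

V̂(ȳ_st) = Σ W_h² (1 − n_h/N_h) s_h²/n_h, with W_h = N_h/N and N = 7900:
  stratum 1: (1950/7900)²·(1 − 249/1950)·247.7²/249 = 13.096
  stratum 2: (1300/7900)²·(1 − 67/1300)·412.5²/67 = 65.2267
  stratum 3: (1750/7900)²·(1 − 272/1750)·78.6²/272 = 0.941314
  stratum 4: (1100/7900)²·(1 − 201/1100)·326.7²/201 = 8.41396
  stratum 5: (1800/7900)²·(1 − 424/1800)·30.5²/424 = 0.0870704
V_st = 87.765
V_srs = (1 − 1213/7900)·132071.7/1213 = 92.1623
Relative efficiency = V_srs / V_st = 92.1623/87.765 = 1.0501

RE ≈ 1.050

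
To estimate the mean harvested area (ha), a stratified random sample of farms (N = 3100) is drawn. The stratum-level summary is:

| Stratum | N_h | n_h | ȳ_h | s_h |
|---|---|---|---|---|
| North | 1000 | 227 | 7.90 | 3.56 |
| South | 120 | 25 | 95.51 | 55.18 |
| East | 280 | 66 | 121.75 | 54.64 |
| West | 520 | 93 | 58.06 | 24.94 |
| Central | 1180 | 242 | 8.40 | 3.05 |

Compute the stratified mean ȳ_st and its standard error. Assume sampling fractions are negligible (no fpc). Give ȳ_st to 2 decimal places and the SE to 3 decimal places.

ȳ_st = Σ W_h ȳ_h = (1000·7.90 + 120·95.51 + 280·121.75 + 520·58.06 + 1180·8.40)/3100 = 30.17884
V̂(ȳ_st) = Σ W_h² s_h²/n_h, with W_h = N_h/N and N = 3100:
  stratum North: (1000/3100)²·3.56²/227 = 0.00580966
  stratum South: (120/3100)²·55.18²/25 = 0.1825
  stratum East: (280/3100)²·54.64²/66 = 0.369037
  stratum West: (520/3100)²·24.94²/93 = 0.188189
  stratum Central: (1180/3100)²·3.05²/242 = 0.00556961
V̂(ȳ_st) = 0.751105
SE(ȳ_st) = √0.751105 = 0.866663

ȳ_st ≈ 30.18, SE ≈ 0.867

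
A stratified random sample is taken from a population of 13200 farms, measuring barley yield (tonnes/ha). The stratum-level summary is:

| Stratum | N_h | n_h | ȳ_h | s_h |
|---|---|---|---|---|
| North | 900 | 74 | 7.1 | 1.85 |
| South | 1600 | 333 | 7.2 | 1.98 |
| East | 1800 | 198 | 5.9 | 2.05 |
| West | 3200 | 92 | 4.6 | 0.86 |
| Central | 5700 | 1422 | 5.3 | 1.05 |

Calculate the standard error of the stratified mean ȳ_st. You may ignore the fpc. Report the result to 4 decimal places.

SE(ȳ_st) ≈ 0.0374

V̂(ȳ_st) = Σ W_h² s_h²/n_h, with W_h = N_h/N and N = 13200:
  stratum North: (900/13200)²·1.85²/74 = 0.000215005
  stratum South: (1600/13200)²·1.98²/333 = 0.000172973
  stratum East: (1800/13200)²·2.05²/198 = 0.000394675
  stratum West: (3200/13200)²·0.86²/92 = 0.000472456
  stratum Central: (5700/13200)²·1.05²/1422 = 0.000144571
V̂(ȳ_st) = 0.00139968
SE(ȳ_st) = √0.00139968 = 0.0374123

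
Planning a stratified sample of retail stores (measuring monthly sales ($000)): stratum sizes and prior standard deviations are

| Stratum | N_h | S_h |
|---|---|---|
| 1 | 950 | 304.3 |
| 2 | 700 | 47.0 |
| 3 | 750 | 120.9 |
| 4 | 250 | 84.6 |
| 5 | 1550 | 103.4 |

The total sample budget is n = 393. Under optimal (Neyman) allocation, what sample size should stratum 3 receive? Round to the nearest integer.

60

Neyman allocation: n_h = n · N_h S_h / Σ N_i S_i, with n = 393.
  stratum 1: N_h·S_h = 950·304.3 = 289085.00
  stratum 2: N_h·S_h = 700·47.0 = 32900.00
  stratum 3: N_h·S_h = 750·120.9 = 90675.00
  stratum 4: N_h·S_h = 250·84.6 = 21150.00
  stratum 5: N_h·S_h = 1550·103.4 = 160270.00
Σ N_h S_h = 594080.00
n for stratum 3 = 393·90675.00/594080.00 = 59.984 → 60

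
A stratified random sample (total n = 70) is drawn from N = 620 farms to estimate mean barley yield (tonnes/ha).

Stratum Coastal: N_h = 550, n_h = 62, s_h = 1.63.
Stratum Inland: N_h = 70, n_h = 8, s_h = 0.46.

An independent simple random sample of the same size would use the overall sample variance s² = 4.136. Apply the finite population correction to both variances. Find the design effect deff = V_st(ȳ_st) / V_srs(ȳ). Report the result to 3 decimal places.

V̂(ȳ_st) = Σ W_h² (1 − n_h/N_h) s_h²/n_h, with W_h = N_h/N and N = 620:
  stratum Coastal: (550/620)²·(1 − 62/550)·1.63²/62 = 0.0299215
  stratum Inland: (70/620)²·(1 − 8/70)·0.46²/8 = 0.000298629
V_st = 0.0302201
V_srs = (1 − 70/620)·4.136/70 = 0.0524147
deff = V_st / V_srs = 0.0302201/0.0524147 = 0.5766

deff ≈ 0.577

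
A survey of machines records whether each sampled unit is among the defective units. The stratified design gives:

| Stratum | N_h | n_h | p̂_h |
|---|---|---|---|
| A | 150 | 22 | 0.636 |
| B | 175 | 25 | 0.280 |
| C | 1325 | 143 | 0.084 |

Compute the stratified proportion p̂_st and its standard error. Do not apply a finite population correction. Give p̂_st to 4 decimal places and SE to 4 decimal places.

N = 1650; stratum weights W_h = N_h/N.
p̂_st = Σ W_h p̂_h = (150·0.636 + 175·0.280 + 1325·0.084)/1650 = 0.15497
V̂(p̂_st) = Σ W_h² p̂_h(1−p̂_h)/(n_h−1):
  stratum A: (150/1650)²·0.636·0.364/21 = 9.11074e-05
  stratum B: (175/1650)²·0.280·0.720/24 = 9.44904e-05
  stratum C: (1325/1650)²·0.084·0.916/142 = 0.000349422
V̂(p̂_st) = 0.00053502; SE = √V̂ = 0.0231305

p̂_st ≈ 0.1550, SE ≈ 0.0231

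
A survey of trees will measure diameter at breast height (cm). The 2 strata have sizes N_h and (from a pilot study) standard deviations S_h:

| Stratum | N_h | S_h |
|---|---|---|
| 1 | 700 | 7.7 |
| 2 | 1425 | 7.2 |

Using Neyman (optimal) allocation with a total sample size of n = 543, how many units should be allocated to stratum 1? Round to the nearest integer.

187

Neyman allocation: n_h = n · N_h S_h / Σ N_i S_i, with n = 543.
  stratum 1: N_h·S_h = 700·7.7 = 5390.00
  stratum 2: N_h·S_h = 1425·7.2 = 10260.00
Σ N_h S_h = 15650.00
n for stratum 1 = 543·5390.00/15650.00 = 187.014 → 187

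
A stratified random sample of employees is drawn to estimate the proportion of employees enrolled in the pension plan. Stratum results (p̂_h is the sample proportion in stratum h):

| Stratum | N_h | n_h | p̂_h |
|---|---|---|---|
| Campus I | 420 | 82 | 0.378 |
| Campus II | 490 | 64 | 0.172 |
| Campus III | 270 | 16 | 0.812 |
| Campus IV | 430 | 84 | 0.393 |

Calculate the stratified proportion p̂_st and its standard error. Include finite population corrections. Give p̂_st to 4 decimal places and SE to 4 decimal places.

p̂_st ≈ 0.3921, SE ≈ 0.0278

N = 1610; stratum weights W_h = N_h/N.
p̂_st = Σ W_h p̂_h = (420·0.378 + 490·0.172 + 270·0.812 + 430·0.393)/1610 = 0.39209
V̂(p̂_st) = Σ W_h² (1 − n_h/N_h) p̂_h(1−p̂_h)/(n_h−1):
  stratum Campus I: (420/1610)²·(1 − 82/420)·0.378·0.622/81 = 0.000158969
  stratum Campus II: (490/1610)²·(1 − 64/490)·0.172·0.828/63 = 0.000182042
  stratum Campus III: (270/1610)²·(1 − 16/270)·0.812·0.188/15 = 0.000269258
  stratum Campus IV: (430/1610)²·(1 − 84/430)·0.393·0.607/83 = 0.000164967
V̂(p̂_st) = 0.000775235; SE = √V̂ = 0.027843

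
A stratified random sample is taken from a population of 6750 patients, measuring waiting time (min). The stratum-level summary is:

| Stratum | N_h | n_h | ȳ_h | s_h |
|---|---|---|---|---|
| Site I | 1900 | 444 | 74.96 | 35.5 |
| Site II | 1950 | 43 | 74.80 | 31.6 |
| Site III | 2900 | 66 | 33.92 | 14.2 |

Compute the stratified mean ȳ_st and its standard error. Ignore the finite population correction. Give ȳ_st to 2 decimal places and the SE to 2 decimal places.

ȳ_st ≈ 57.28, SE ≈ 1.65

ȳ_st = Σ W_h ȳ_h = (1900·74.96 + 1950·74.80 + 2900·33.92)/6750 = 57.28178
V̂(ȳ_st) = Σ W_h² s_h²/n_h, with W_h = N_h/N and N = 6750:
  stratum Site I: (1900/6750)²·35.5²/444 = 0.224892
  stratum Site II: (1950/6750)²·31.6²/43 = 1.93806
  stratum Site III: (2900/6750)²·14.2²/66 = 0.563925
V̂(ȳ_st) = 2.72688
SE(ȳ_st) = √2.72688 = 1.65133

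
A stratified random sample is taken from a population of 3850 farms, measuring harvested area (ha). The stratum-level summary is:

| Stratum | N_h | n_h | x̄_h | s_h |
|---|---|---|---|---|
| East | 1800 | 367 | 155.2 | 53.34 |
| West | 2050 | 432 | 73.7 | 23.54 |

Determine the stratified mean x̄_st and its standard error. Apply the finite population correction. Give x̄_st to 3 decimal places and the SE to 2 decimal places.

x̄_st ≈ 111.804, SE ≈ 1.28

x̄_st = Σ W_h x̄_h = (1800·155.2 + 2050·73.7)/3850 = 111.80390
V̂(x̄_st) = Σ W_h² (1 − n_h/N_h) s_h²/n_h, with W_h = N_h/N and N = 3850:
  stratum East: (1800/3850)²·(1 − 367/1800)·53.34²/367 = 1.34908
  stratum West: (2050/3850)²·(1 − 432/2050)·23.54²/432 = 0.287038
V̂(x̄_st) = 1.63612
SE(x̄_st) = √1.63612 = 1.27911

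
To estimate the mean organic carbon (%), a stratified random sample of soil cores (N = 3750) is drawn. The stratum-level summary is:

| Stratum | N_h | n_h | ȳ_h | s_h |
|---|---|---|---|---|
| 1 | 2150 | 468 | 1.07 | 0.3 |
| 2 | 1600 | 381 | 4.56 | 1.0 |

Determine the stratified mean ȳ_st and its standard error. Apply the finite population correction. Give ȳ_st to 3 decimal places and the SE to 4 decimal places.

ȳ_st ≈ 2.559, SE ≈ 0.0203

ȳ_st = Σ W_h ȳ_h = (2150·1.07 + 1600·4.56)/3750 = 2.55907
V̂(ȳ_st) = Σ W_h² (1 − n_h/N_h) s_h²/n_h, with W_h = N_h/N and N = 3750:
  stratum 1: (2150/3750)²·(1 − 468/2150)·0.3²/468 = 4.94537e-05
  stratum 2: (1600/3750)²·(1 − 381/1600)·1.0²/381 = 0.000364029
V̂(ȳ_st) = 0.000413483
SE(ȳ_st) = √0.000413483 = 0.0203343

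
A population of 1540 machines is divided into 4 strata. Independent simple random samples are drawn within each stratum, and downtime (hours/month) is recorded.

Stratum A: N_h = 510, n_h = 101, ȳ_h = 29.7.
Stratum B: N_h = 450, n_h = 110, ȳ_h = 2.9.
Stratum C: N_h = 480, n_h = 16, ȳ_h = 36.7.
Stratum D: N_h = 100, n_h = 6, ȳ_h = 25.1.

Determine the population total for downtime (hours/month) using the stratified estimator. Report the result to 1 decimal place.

τ̂_st ≈ 36578.0

τ̂_st = Σ N_h ȳ_h = 510·29.7 + 450·2.9 + 480·36.7 + 100·25.1 = 36578.0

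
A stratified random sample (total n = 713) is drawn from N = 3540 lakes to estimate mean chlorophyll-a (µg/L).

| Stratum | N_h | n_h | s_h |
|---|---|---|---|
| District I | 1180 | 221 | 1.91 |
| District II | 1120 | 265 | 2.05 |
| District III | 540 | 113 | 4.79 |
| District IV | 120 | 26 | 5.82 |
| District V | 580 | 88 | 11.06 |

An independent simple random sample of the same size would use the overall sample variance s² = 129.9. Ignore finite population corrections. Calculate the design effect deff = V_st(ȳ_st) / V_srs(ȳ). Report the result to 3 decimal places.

V̂(ȳ_st) = Σ W_h² s_h²/n_h, with W_h = N_h/N and N = 3540:
  stratum District I: (1180/3540)²·1.91²/221 = 0.00183414
  stratum District II: (1120/3540)²·2.05²/265 = 0.00158742
  stratum District III: (540/3540)²·4.79²/113 = 0.00472469
  stratum District IV: (120/3540)²·5.82²/26 = 0.00149702
  stratum District V: (580/3540)²·11.06²/88 = 0.0373145
V_st = 0.0469577
V_srs = s²/n = 129.9/713 = 0.182188
deff = V_st / V_srs = 0.0469577/0.182188 = 0.2577

deff ≈ 0.258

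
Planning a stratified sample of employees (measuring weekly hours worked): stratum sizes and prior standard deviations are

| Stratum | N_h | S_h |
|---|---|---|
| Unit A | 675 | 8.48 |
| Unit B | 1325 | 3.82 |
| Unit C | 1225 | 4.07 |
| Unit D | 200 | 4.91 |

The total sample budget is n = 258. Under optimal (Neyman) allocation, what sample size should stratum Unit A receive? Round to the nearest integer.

Neyman allocation: n_h = n · N_h S_h / Σ N_i S_i, with n = 258.
  stratum Unit A: N_h·S_h = 675·8.48 = 5724.00
  stratum Unit B: N_h·S_h = 1325·3.82 = 5061.50
  stratum Unit C: N_h·S_h = 1225·4.07 = 4985.75
  stratum Unit D: N_h·S_h = 200·4.91 = 982.00
Σ N_h S_h = 16753.25
n for stratum Unit A = 258·5724.00/16753.25 = 88.150 → 88

88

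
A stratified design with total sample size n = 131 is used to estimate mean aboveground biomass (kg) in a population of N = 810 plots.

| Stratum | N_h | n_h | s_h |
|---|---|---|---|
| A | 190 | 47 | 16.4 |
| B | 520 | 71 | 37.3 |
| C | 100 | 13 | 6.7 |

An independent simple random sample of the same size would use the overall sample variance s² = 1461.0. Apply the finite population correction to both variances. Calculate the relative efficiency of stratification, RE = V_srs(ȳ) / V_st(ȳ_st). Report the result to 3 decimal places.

V̂(ȳ_st) = Σ W_h² (1 − n_h/N_h) s_h²/n_h, with W_h = N_h/N and N = 810:
  stratum A: (190/810)²·(1 − 47/190)·16.4²/47 = 0.236979
  stratum B: (520/810)²·(1 − 71/520)·37.3²/71 = 6.97331
  stratum C: (100/810)²·(1 − 13/100)·6.7²/13 = 0.0457884
V_st = 7.25608
V_srs = (1 − 131/810)·1461.0/131 = 9.34897
Relative efficiency = V_srs / V_st = 9.34897/7.25608 = 1.2884

RE ≈ 1.288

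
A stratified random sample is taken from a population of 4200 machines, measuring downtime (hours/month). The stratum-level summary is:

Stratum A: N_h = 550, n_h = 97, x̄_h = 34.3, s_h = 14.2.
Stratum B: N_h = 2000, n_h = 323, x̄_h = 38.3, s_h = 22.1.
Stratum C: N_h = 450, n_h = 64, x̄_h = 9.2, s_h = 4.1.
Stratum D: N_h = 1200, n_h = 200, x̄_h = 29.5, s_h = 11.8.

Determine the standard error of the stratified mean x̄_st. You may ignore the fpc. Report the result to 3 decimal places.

SE(x̄_st) ≈ 0.662

V̂(x̄_st) = Σ W_h² s_h²/n_h, with W_h = N_h/N and N = 4200:
  stratum A: (550/4200)²·14.2²/97 = 0.0356477
  stratum B: (2000/4200)²·22.1²/323 = 0.342881
  stratum C: (450/4200)²·4.1²/64 = 0.00301519
  stratum D: (1200/4200)²·11.8²/200 = 0.0568327
V̂(x̄_st) = 0.438377
SE(x̄_st) = √0.438377 = 0.6621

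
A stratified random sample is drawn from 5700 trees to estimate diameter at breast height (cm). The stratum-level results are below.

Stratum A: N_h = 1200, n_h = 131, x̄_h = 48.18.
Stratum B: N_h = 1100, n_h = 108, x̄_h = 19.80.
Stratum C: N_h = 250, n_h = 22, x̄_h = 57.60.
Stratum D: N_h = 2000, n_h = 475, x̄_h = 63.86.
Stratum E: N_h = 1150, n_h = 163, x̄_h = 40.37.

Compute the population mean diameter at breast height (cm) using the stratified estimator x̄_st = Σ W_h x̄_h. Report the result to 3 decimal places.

N = Σ N_h = 5700. Stratum weights W_h = N_h/N.
x̄_st = (1200·48.18 + 1100·19.80 + 250·57.60 + 2000·63.86 + 1150·40.37) / 5700 = 47.04237

x̄_st ≈ 47.042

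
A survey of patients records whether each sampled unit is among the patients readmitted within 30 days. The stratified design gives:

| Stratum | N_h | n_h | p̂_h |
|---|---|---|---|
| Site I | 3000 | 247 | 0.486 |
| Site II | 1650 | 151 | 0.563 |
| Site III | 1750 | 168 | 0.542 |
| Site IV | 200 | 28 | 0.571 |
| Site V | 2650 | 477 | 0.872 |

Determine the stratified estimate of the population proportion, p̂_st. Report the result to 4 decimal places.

N = 9250; stratum weights W_h = N_h/N.
p̂_st = Σ W_h p̂_h = (3000·0.486 + 1650·0.563 + 1750·0.542 + 200·0.571 + 2650·0.872)/9250 = 0.62275

p̂_st ≈ 0.6228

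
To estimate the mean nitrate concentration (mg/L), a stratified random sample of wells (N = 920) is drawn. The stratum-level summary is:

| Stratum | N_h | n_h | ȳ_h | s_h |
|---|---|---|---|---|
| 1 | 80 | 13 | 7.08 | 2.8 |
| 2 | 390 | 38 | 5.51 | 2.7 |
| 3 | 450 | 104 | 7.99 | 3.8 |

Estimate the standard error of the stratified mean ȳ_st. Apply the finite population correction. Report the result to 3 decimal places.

V̂(ȳ_st) = Σ W_h² (1 − n_h/N_h) s_h²/n_h, with W_h = N_h/N and N = 920:
  stratum 1: (80/920)²·(1 − 13/80)·2.8²/13 = 0.00381911
  stratum 2: (390/920)²·(1 − 38/390)·2.7²/38 = 0.0311154
  stratum 3: (450/920)²·(1 − 104/450)·3.8²/104 = 0.0255415
V̂(ȳ_st) = 0.060476
SE(ȳ_st) = √0.060476 = 0.245919

SE(ȳ_st) ≈ 0.246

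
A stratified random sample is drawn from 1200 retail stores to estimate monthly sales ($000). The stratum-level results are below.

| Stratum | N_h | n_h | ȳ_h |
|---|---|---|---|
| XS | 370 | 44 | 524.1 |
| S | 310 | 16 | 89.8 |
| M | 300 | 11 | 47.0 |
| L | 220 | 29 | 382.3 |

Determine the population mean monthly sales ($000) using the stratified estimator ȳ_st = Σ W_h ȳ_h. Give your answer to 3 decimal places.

ȳ_st ≈ 266.634

N = Σ N_h = 1200. Stratum weights W_h = N_h/N.
ȳ_st = (370·524.1 + 310·89.8 + 300·47.0 + 220·382.3) / 1200 = 266.63417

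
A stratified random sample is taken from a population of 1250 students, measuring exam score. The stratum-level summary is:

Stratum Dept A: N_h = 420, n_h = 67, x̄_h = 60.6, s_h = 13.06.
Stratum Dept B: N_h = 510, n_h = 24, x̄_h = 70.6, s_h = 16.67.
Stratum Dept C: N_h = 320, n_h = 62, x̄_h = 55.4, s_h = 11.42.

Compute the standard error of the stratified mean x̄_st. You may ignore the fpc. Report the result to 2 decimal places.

SE(x̄_st) ≈ 1.53

V̂(x̄_st) = Σ W_h² s_h²/n_h, with W_h = N_h/N and N = 1250:
  stratum Dept A: (420/1250)²·13.06²/67 = 0.287402
  stratum Dept B: (510/1250)²·16.67²/24 = 1.92744
  stratum Dept C: (320/1250)²·11.42²/62 = 0.137854
V̂(x̄_st) = 2.35269
SE(x̄_st) = √2.35269 = 1.53385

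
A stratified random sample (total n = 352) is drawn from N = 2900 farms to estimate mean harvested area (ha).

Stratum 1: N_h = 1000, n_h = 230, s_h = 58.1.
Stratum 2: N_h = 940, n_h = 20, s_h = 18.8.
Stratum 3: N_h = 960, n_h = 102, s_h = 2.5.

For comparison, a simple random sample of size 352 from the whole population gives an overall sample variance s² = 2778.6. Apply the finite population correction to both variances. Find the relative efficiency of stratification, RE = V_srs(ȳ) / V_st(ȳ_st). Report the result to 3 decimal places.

RE ≈ 2.190

V̂(ȳ_st) = Σ W_h² (1 − n_h/N_h) s_h²/n_h, with W_h = N_h/N and N = 2900:
  stratum 1: (1000/2900)²·(1 − 230/1000)·58.1²/230 = 1.34375
  stratum 2: (940/2900)²·(1 − 20/940)·18.8²/20 = 1.81721
  stratum 3: (960/2900)²·(1 − 102/960)·2.5²/102 = 0.00600126
V_st = 3.16696
V_srs = (1 − 352/2900)·2778.6/352 = 6.93561
Relative efficiency = V_srs / V_st = 6.93561/3.16696 = 2.1900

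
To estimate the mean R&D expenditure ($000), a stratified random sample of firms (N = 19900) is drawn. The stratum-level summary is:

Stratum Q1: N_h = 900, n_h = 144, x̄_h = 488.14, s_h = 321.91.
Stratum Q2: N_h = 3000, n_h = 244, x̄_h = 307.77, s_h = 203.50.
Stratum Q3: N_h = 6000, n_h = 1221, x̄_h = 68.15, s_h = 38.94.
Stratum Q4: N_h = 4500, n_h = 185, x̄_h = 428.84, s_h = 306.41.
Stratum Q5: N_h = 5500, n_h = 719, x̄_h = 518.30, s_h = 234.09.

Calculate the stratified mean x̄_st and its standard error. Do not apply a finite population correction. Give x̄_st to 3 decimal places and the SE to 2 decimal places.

x̄_st = Σ W_h x̄_h = (900·488.14 + 3000·307.77 + 6000·68.15 + 4500·428.84 + 5500·518.30)/19900 = 329.24452
V̂(x̄_st) = Σ W_h² s_h²/n_h, with W_h = N_h/N and N = 19900:
  stratum Q1: (900/19900)²·321.91²/144 = 1.47192
  stratum Q2: (3000/19900)²·203.50²/244 = 3.85723
  stratum Q3: (6000/19900)²·38.94²/1221 = 0.112894
  stratum Q4: (4500/19900)²·306.41²/185 = 25.9509
  stratum Q5: (5500/19900)²·234.09²/719 = 5.82178
V̂(x̄_st) = 37.2148
SE(x̄_st) = √37.2148 = 6.10039

x̄_st ≈ 329.245, SE ≈ 6.10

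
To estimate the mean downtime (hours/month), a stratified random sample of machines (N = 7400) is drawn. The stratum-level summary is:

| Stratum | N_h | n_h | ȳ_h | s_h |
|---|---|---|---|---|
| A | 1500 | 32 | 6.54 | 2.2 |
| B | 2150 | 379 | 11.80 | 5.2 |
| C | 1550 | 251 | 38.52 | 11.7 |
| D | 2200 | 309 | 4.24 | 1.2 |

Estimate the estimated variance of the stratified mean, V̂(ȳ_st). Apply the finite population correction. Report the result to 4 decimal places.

V̂(ȳ_st) ≈ 0.0314

V̂(ȳ_st) = Σ W_h² (1 − n_h/N_h) s_h²/n_h, with W_h = N_h/N and N = 7400:
  stratum A: (1500/7400)²·(1 − 32/1500)·2.2²/32 = 0.00608204
  stratum B: (2150/7400)²·(1 − 379/2150)·5.2²/379 = 0.00496091
  stratum C: (1550/7400)²·(1 − 251/1550)·11.7²/251 = 0.0200528
  stratum D: (2200/7400)²·(1 − 309/2200)·1.2²/309 = 0.000354042
V̂(ȳ_st) = 0.0314498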